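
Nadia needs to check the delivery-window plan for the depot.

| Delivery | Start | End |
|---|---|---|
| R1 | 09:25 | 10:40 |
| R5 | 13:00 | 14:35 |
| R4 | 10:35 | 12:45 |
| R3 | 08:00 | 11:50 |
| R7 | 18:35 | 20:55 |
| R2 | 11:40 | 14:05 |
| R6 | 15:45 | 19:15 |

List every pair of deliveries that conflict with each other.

R1 & R3, R1 & R4, R2 & R3, R2 & R4, R2 & R5, R3 & R4, R6 & R7

Sorted by start: R3, R1, R4, R2, R5, R6, R7.
R1 starts before R3 ends → R3 and R1 overlap.
R4 starts before R3 ends → R3 and R4 overlap.
R2 starts before R3 ends → R3 and R2 overlap.
R5 starts after R3 ends, so nothing later overlaps R3 either.
R4 starts before R1 ends → R1 and R4 overlap.
R2 starts after R1 ends, so nothing later overlaps R1 either.
R2 starts before R4 ends → R4 and R2 overlap.
R5 starts after R4 ends, so nothing later overlaps R4 either.
R5 starts before R2 ends → R2 and R5 overlap.
R6 starts after R2 ends, so nothing later overlaps R2 either.
R6 starts after R5 ends, so nothing later overlaps R5 either.
R7 starts before R6 ends → R6 and R7 overlap.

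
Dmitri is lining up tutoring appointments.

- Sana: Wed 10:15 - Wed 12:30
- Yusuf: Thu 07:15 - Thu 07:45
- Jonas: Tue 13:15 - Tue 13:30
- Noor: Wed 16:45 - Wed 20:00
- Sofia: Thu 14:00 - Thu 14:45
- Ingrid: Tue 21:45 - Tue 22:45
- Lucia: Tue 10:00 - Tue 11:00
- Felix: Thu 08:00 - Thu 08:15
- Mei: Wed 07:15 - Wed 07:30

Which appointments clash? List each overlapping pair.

Sorted by start: Lucia, Jonas, Ingrid, Mei, Sana, Noor, Yusuf, Felix, Sofia.
Jonas starts after Lucia ends, so nothing later overlaps Lucia either.
Ingrid starts after Jonas ends, so nothing later overlaps Jonas either.
Mei starts after Ingrid ends, so nothing later overlaps Ingrid either.
Sana starts after Mei ends, so nothing later overlaps Mei either.
Noor starts after Sana ends, so nothing later overlaps Sana either.
Yusuf starts after Noor ends, so nothing later overlaps Noor either.
Felix starts after Yusuf ends, so nothing later overlaps Yusuf either.
Sofia starts after Felix ends.

no conflicts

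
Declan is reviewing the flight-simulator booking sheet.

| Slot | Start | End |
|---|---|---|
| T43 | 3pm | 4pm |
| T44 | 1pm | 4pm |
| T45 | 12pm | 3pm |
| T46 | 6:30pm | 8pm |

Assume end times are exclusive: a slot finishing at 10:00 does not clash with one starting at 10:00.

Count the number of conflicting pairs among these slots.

Sorted by start: T45, T44, T43, T46.
T44 starts before T45 ends → T45 and T44 overlap.
T43 starts exactly when T45 ends (back-to-back, no overlap) — done with T45.
T43 starts before T44 ends → T44 and T43 overlap.
T46 starts after T44 ends.
T46 starts after T43 ends.
Overlapping pairs: T43 & T44, T44 & T45 — 2 in total.

2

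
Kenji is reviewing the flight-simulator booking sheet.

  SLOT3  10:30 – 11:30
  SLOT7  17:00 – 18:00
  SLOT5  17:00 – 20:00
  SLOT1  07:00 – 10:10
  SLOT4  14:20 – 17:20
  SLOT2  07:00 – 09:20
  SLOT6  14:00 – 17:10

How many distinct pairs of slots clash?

7

Sorted by start: SLOT1, SLOT2, SLOT3, SLOT6, SLOT4, SLOT5, SLOT7.
SLOT2 starts before SLOT1 ends → SLOT1 and SLOT2 overlap.
SLOT3 starts after SLOT1 ends; SLOT1 is clear from here.
SLOT3 starts after SLOT2 ends; SLOT2 is clear from here.
SLOT6 starts after SLOT3 ends; SLOT3 is clear from here.
SLOT4 starts before SLOT6 ends → SLOT6 and SLOT4 overlap.
SLOT5 starts before SLOT6 ends → SLOT6 and SLOT5 overlap.
SLOT7 starts before SLOT6 ends → SLOT6 and SLOT7 overlap.
SLOT5 starts before SLOT4 ends → SLOT4 and SLOT5 overlap.
SLOT7 starts before SLOT4 ends → SLOT4 and SLOT7 overlap.
SLOT7 starts before SLOT5 ends → SLOT5 and SLOT7 overlap.
Overlapping pairs: SLOT1 & SLOT2, SLOT4 & SLOT5, SLOT4 & SLOT6, SLOT4 & SLOT7, SLOT5 & SLOT6, SLOT5 & SLOT7, SLOT6 & SLOT7 — 7 in total.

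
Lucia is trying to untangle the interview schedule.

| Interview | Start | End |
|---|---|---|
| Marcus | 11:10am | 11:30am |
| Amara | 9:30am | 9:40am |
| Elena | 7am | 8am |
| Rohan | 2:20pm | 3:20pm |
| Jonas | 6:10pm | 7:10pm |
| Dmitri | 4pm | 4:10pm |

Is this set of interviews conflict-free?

Sorted by start: Elena, Amara, Marcus, Rohan, Dmitri, Jonas.
Amara starts after Elena ends, so Elena has no further overlaps.
Marcus starts after Amara ends, so Amara has no further overlaps.
Rohan starts after Marcus ends, so Marcus has no further overlaps.
Dmitri starts after Rohan ends, so Rohan has no further overlaps.
Jonas starts after Dmitri ends.
Every pair is clear; the schedule has no overlaps.

Yes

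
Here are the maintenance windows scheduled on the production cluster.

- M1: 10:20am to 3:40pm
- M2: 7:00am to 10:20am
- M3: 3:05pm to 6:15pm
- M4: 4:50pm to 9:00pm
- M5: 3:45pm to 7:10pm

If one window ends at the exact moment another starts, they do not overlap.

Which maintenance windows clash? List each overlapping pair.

M1 & M3, M3 & M4, M3 & M5, M4 & M5

Sorted by start: M2, M1, M3, M5, M4.
M1 starts exactly when M2 ends (back-to-back, no overlap) — done with M2.
M3 starts before M1 ends → M1 and M3 overlap.
M5 starts after M1 ends — done with M1.
M5 starts before M3 ends → M3 and M5 overlap.
M4 starts before M3 ends → M3 and M4 overlap.
M4 starts before M5 ends → M5 and M4 overlap.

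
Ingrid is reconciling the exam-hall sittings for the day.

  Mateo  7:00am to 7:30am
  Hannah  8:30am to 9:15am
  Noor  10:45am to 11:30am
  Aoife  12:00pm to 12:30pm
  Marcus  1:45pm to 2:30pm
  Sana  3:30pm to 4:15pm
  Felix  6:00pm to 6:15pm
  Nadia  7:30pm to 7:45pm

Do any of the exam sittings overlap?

Two intervals overlap when each starts before the other ends.
Sorted by start: Mateo, Hannah, Noor, Aoife, Marcus, Sana, Felix, Nadia.
Hannah starts after Mateo ends — done with Mateo.
Noor starts after Hannah ends — done with Hannah.
Aoife starts after Noor ends — done with Noor.
Marcus starts after Aoife ends — done with Aoife.
Sana starts after Marcus ends — done with Marcus.
Felix starts after Sana ends — done with Sana.
Nadia starts after Felix ends.
Every pair is clear; the schedule has no overlaps.

No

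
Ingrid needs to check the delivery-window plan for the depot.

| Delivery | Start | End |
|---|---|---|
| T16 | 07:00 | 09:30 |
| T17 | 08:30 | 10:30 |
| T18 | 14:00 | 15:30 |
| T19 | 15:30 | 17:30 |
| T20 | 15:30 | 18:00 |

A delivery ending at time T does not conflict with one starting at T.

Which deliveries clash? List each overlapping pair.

Sorted by start: T16, T17, T18, T19, T20.
T17 starts before T16 ends → T16 and T17 overlap.
T18 starts after T16 ends, so T16 has no further overlaps.
T18 starts after T17 ends, so T17 has no further overlaps.
T19 starts exactly when T18 ends (back-to-back, no overlap), so T18 has no further overlaps.
T20 starts before T19 ends → T19 and T20 overlap.

T16 & T17, T19 & T20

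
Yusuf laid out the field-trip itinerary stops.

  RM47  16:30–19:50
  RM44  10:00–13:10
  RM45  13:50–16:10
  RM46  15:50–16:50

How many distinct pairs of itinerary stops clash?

Sorted by start: RM44, RM45, RM46, RM47.
RM45 starts after RM44 ends; RM44 is clear from here.
RM46 starts before RM45 ends → RM45 and RM46 overlap.
RM47 starts after RM45 ends.
RM47 starts before RM46 ends → RM46 and RM47 overlap.
Overlapping pairs: RM45 & RM46, RM46 & RM47 — 2 in total.

2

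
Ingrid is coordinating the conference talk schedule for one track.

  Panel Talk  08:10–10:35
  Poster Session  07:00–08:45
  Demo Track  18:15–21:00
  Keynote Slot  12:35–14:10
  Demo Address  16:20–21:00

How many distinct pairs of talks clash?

2

Sorted by start: Poster Session, Panel Talk, Keynote Slot, Demo Address, Demo Track.
Panel Talk starts before Poster Session ends → Poster Session and Panel Talk overlap.
Keynote Slot starts after Poster Session ends, so Poster Session has no further overlaps.
Keynote Slot starts after Panel Talk ends, so Panel Talk has no further overlaps.
Demo Address starts after Keynote Slot ends, so Keynote Slot has no further overlaps.
Demo Track starts before Demo Address ends → Demo Address and Demo Track overlap.
Overlapping pairs: Demo Address & Demo Track, Panel Talk & Poster Session — 2 in total.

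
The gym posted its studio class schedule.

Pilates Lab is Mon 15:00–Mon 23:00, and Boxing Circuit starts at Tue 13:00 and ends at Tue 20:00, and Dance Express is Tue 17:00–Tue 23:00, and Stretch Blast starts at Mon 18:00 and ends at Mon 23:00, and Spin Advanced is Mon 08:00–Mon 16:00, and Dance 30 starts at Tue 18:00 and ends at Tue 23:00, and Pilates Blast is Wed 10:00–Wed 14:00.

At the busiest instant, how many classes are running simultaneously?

Sweep the timeline, counting +1 at each start and −1 at each end (ends before starts at a tie):
Mon 08:00 start Spin Advanced → 1
Mon 15:00 start Pilates Lab → 2
Mon 16:00 end Spin Advanced → 1
Mon 18:00 start Stretch Blast → 2
Mon 23:00 end Pilates Lab → 1
Mon 23:00 end Stretch Blast → 0
Tue 13:00 start Boxing Circuit → 1
Tue 17:00 start Dance Express → 2
Tue 18:00 start Dance 30 → 3
Tue 20:00 end Boxing Circuit → 2
Tue 23:00 end Dance 30 → 1
Tue 23:00 end Dance Express → 0
Wed 10:00 start Pilates Blast → 1
Wed 14:00 end Pilates Blast → 0
Peak is 3, at Tue 18:00 (Boxing Circuit, Dance 30, Dance Express).

3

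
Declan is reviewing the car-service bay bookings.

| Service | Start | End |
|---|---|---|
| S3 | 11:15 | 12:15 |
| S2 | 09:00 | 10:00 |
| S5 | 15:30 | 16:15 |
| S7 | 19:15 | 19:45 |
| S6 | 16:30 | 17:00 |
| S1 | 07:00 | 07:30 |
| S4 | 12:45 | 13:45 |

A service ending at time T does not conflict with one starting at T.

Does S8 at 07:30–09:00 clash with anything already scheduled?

S1: ends 07:30 at or before S8 starts 07:30 → clear.
S2: starts 09:00 at or after S8 ends 09:00 → clear.
S3: starts 11:15 at or after S8 ends 09:00 → clear.
S4: starts 12:45 at or after S8 ends 09:00 → clear.
S5: starts 15:30 at or after S8 ends 09:00 → clear.
S6: starts 16:30 at or after S8 ends 09:00 → clear.
S7: starts 19:15 at or after S8 ends 09:00 → clear.

No — it doesn't clash with anything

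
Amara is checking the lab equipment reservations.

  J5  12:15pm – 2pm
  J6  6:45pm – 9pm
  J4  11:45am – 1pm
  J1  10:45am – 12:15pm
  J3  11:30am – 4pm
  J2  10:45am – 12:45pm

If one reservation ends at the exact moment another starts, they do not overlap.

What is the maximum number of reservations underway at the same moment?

Sort all start/end points and keep a running count:
10:45am start J1 → 1
10:45am start J2 → 2
11:30am start J3 → 3
11:45am start J4 → 4
12:15pm end J1 → 3
12:15pm start J5 → 4
12:45pm end J2 → 3
1pm end J4 → 2
2pm end J5 → 1
4pm end J3 → 0
6:45pm start J6 → 1
9pm end J6 → 0
Peak is 4, at 11:45am (J1, J2, J3, J4).

4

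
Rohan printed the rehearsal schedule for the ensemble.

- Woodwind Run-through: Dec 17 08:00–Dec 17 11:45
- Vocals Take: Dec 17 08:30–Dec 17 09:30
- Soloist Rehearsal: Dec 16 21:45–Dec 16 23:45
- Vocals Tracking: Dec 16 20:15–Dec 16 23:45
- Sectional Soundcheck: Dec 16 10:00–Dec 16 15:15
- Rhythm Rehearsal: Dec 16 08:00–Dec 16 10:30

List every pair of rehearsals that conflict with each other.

Sorted by start: Rhythm Rehearsal, Sectional Soundcheck, Vocals Tracking, Soloist Rehearsal, Woodwind Run-through, Vocals Take.
Sectional Soundcheck starts before Rhythm Rehearsal ends → Rhythm Rehearsal and Sectional Soundcheck overlap.
Vocals Tracking starts after Rhythm Rehearsal ends — done with Rhythm Rehearsal.
Vocals Tracking starts after Sectional Soundcheck ends — done with Sectional Soundcheck.
Soloist Rehearsal starts before Vocals Tracking ends → Vocals Tracking and Soloist Rehearsal overlap.
Woodwind Run-through starts after Vocals Tracking ends — done with Vocals Tracking.
Woodwind Run-through starts after Soloist Rehearsal ends — done with Soloist Rehearsal.
Vocals Take starts before Woodwind Run-through ends → Woodwind Run-through and Vocals Take overlap.

Rhythm Rehearsal & Sectional Soundcheck, Soloist Rehearsal & Vocals Tracking, Vocals Take & Woodwind Run-through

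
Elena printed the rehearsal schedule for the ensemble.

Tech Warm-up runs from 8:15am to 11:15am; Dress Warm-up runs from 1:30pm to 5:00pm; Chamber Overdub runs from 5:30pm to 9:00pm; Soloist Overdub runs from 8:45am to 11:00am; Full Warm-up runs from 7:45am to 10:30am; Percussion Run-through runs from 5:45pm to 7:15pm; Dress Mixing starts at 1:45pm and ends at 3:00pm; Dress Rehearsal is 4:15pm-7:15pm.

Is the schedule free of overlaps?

No

Sorted by start: Full Warm-up, Tech Warm-up, Soloist Overdub, Dress Warm-up, Dress Mixing, Dress Rehearsal, Chamber Overdub, Percussion Run-through.
Tech Warm-up starts before Full Warm-up ends → Full Warm-up and Tech Warm-up overlap.
That's a conflict, so the schedule is not conflict-free.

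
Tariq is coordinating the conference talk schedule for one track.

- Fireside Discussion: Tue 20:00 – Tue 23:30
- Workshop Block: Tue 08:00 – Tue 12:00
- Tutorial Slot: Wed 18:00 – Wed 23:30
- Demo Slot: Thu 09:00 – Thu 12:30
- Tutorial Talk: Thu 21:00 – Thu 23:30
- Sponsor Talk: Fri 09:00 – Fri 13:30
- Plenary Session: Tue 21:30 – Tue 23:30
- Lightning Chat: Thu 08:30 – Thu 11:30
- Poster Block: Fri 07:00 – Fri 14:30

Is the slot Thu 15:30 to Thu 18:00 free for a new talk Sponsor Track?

Workshop Block: ends Tue 12:00 at or before Sponsor Track starts Thu 15:30 → clear.
Fireside Discussion: ends Tue 23:30 at or before Sponsor Track starts Thu 15:30 → clear.
Plenary Session: ends Tue 23:30 at or before Sponsor Track starts Thu 15:30 → clear.
Tutorial Slot: ends Wed 23:30 at or before Sponsor Track starts Thu 15:30 → clear.
Lightning Chat: ends Thu 11:30 at or before Sponsor Track starts Thu 15:30 → clear.
Demo Slot: ends Thu 12:30 at or before Sponsor Track starts Thu 15:30 → clear.
Tutorial Talk: starts Thu 21:00 at or after Sponsor Track ends Thu 18:00 → clear.
Poster Block: starts Fri 07:00 at or after Sponsor Track ends Thu 18:00 → clear.
Sponsor Talk: starts Fri 09:00 at or after Sponsor Track ends Thu 18:00 → clear.

Yes — the slot is free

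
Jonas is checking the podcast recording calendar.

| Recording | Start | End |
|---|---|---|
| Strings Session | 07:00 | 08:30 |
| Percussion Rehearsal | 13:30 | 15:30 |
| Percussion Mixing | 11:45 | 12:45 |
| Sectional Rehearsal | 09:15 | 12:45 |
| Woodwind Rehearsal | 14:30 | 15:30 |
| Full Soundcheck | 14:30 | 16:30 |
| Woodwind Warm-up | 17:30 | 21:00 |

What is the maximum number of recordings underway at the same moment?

3

Sort all start/end points and keep a running count:
07:00 start Strings Session → 1
08:30 end Strings Session → 0
09:15 start Sectional Rehearsal → 1
11:45 start Percussion Mixing → 2
12:45 end Percussion Mixing → 1
12:45 end Sectional Rehearsal → 0
13:30 start Percussion Rehearsal → 1
14:30 start Full Soundcheck → 2
14:30 start Woodwind Rehearsal → 3
15:30 end Percussion Rehearsal → 2
15:30 end Woodwind Rehearsal → 1
16:30 end Full Soundcheck → 0
17:30 start Woodwind Warm-up → 1
21:00 end Woodwind Warm-up → 0
Peak is 3, at 14:30 (Full Soundcheck, Percussion Rehearsal, Woodwind Rehearsal).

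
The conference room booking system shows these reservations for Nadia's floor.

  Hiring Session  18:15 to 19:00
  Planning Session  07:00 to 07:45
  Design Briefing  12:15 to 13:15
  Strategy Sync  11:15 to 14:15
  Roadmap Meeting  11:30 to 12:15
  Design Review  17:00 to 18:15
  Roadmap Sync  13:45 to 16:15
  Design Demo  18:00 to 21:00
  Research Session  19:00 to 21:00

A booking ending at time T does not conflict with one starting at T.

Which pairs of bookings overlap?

Design Briefing & Strategy Sync, Design Demo & Design Review, Design Demo & Hiring Session, Design Demo & Research Session, Roadmap Meeting & Strategy Sync, Roadmap Sync & Strategy Sync

Sorted by start: Planning Session, Strategy Sync, Roadmap Meeting, Design Briefing, Roadmap Sync, Design Review, Design Demo, Hiring Session, Research Session.
Strategy Sync starts after Planning Session ends — done with Planning Session.
Roadmap Meeting starts before Strategy Sync ends → Strategy Sync and Roadmap Meeting overlap.
Design Briefing starts before Strategy Sync ends → Strategy Sync and Design Briefing overlap.
Roadmap Sync starts before Strategy Sync ends → Strategy Sync and Roadmap Sync overlap.
Design Review starts after Strategy Sync ends — done with Strategy Sync.
Design Briefing starts exactly when Roadmap Meeting ends (back-to-back, no overlap) — done with Roadmap Meeting.
Roadmap Sync starts after Design Briefing ends — done with Design Briefing.
Design Review starts after Roadmap Sync ends — done with Roadmap Sync.
Design Demo starts before Design Review ends → Design Review and Design Demo overlap.
Hiring Session starts exactly when Design Review ends (back-to-back, no overlap) — done with Design Review.
Hiring Session starts before Design Demo ends → Design Demo and Hiring Session overlap.
Research Session starts before Design Demo ends → Design Demo and Research Session overlap.
Research Session starts exactly when Hiring Session ends (back-to-back, no overlap).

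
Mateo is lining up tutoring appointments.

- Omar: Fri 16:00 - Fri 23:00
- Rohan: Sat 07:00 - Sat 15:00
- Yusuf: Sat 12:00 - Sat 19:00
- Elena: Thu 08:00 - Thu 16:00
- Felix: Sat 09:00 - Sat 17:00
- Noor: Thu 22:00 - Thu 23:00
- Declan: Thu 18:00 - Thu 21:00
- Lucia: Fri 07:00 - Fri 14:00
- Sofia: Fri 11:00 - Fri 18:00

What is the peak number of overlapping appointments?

Sort all start/end points and keep a running count:
Thu 08:00 start Elena → 1
Thu 16:00 end Elena → 0
Thu 18:00 start Declan → 1
Thu 21:00 end Declan → 0
Thu 22:00 start Noor → 1
Thu 23:00 end Noor → 0
Fri 07:00 start Lucia → 1
Fri 11:00 start Sofia → 2
Fri 14:00 end Lucia → 1
Fri 16:00 start Omar → 2
Fri 18:00 end Sofia → 1
Fri 23:00 end Omar → 0
Sat 07:00 start Rohan → 1
Sat 09:00 start Felix → 2
Sat 12:00 start Yusuf → 3
Sat 15:00 end Rohan → 2
Sat 17:00 end Felix → 1
Sat 19:00 end Yusuf → 0
Peak is 3, at Sat 12:00 (Felix, Rohan, Yusuf).

3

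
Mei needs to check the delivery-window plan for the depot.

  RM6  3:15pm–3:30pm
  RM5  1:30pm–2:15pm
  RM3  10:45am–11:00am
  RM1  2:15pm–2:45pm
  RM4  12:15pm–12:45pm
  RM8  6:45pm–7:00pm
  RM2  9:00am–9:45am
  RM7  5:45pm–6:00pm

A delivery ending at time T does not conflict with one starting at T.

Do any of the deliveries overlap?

Check each pair: they overlap iff neither finishes before the other starts.
Sorted by start: RM2, RM3, RM4, RM5, RM1, RM6, RM7, RM8.
RM3 starts after RM2 ends, so nothing later overlaps RM2 either.
RM4 starts after RM3 ends, so nothing later overlaps RM3 either.
RM5 starts after RM4 ends, so nothing later overlaps RM4 either.
RM1 starts exactly when RM5 ends (back-to-back, no overlap), so nothing later overlaps RM5 either.
RM6 starts after RM1 ends, so nothing later overlaps RM1 either.
RM7 starts after RM6 ends, so nothing later overlaps RM6 either.
RM8 starts after RM7 ends.
Every pair is clear; the schedule has no overlaps.

No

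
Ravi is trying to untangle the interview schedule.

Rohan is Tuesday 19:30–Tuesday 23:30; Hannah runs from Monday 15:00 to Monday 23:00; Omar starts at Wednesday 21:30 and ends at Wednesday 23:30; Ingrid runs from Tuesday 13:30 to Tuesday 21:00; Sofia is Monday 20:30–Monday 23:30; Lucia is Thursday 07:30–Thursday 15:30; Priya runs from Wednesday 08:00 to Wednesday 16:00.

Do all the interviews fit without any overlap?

Sorted by start: Hannah, Sofia, Ingrid, Rohan, Priya, Omar, Lucia.
Sofia starts before Hannah ends → Hannah and Sofia overlap.
That's a conflict, so the schedule is not conflict-free.

No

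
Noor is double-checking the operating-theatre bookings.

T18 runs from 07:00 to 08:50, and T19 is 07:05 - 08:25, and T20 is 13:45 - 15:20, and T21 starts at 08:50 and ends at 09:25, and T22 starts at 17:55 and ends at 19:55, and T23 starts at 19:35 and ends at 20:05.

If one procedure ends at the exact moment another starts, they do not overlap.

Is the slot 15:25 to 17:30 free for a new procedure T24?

T18: ends 08:50 at or before T24 starts 15:25 → clear.
T19: ends 08:25 at or before T24 starts 15:25 → clear.
T21: ends 09:25 at or before T24 starts 15:25 → clear.
T20: ends 15:20 at or before T24 starts 15:25 → clear.
T22: starts 17:55 at or after T24 ends 17:30 → clear.
T23: starts 19:35 at or after T24 ends 17:30 → clear.

Yes — the slot is free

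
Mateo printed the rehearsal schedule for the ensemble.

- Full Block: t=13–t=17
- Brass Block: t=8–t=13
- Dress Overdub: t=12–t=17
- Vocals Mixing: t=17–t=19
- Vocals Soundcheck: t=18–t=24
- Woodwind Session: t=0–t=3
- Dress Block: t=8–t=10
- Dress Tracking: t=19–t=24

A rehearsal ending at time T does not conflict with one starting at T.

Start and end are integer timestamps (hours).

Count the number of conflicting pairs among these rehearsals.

Two intervals overlap when each starts before the other ends.
Sorted by start: Woodwind Session, Dress Block, Brass Block, Dress Overdub, Full Block, Vocals Mixing, Vocals Soundcheck, Dress Tracking.
Dress Block starts after Woodwind Session ends, so nothing later overlaps Woodwind Session either.
Brass Block starts before Dress Block ends → Dress Block and Brass Block overlap.
Dress Overdub starts after Dress Block ends, so nothing later overlaps Dress Block either.
Dress Overdub starts before Brass Block ends → Brass Block and Dress Overdub overlap.
Full Block starts exactly when Brass Block ends (back-to-back, no overlap), so nothing later overlaps Brass Block either.
Full Block starts before Dress Overdub ends → Dress Overdub and Full Block overlap.
Vocals Mixing starts exactly when Dress Overdub ends (back-to-back, no overlap), so nothing later overlaps Dress Overdub either.
Vocals Mixing starts exactly when Full Block ends (back-to-back, no overlap), so nothing later overlaps Full Block either.
Vocals Soundcheck starts before Vocals Mixing ends → Vocals Mixing and Vocals Soundcheck overlap.
Dress Tracking starts exactly when Vocals Mixing ends (back-to-back, no overlap).
Dress Tracking starts before Vocals Soundcheck ends → Vocals Soundcheck and Dress Tracking overlap.
Overlapping pairs: Brass Block & Dress Block, Brass Block & Dress Overdub, Dress Overdub & Full Block, Dress Tracking & Vocals Soundcheck, Vocals Mixing & Vocals Soundcheck — 5 in total.

5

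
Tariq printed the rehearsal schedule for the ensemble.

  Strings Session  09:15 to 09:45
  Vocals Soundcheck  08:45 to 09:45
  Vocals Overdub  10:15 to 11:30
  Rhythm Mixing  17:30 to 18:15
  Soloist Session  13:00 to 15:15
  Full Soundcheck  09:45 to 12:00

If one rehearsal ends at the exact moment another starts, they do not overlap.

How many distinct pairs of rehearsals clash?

2

Sorted by start: Vocals Soundcheck, Strings Session, Full Soundcheck, Vocals Overdub, Soloist Session, Rhythm Mixing.
Strings Session starts before Vocals Soundcheck ends → Vocals Soundcheck and Strings Session overlap.
Full Soundcheck starts exactly when Vocals Soundcheck ends (back-to-back, no overlap), so Vocals Soundcheck has no further overlaps.
Full Soundcheck starts exactly when Strings Session ends (back-to-back, no overlap), so Strings Session has no further overlaps.
Vocals Overdub starts before Full Soundcheck ends → Full Soundcheck and Vocals Overdub overlap.
Soloist Session starts after Full Soundcheck ends, so Full Soundcheck has no further overlaps.
Soloist Session starts after Vocals Overdub ends, so Vocals Overdub has no further overlaps.
Rhythm Mixing starts after Soloist Session ends.
Overlapping pairs: Full Soundcheck & Vocals Overdub, Strings Session & Vocals Soundcheck — 2 in total.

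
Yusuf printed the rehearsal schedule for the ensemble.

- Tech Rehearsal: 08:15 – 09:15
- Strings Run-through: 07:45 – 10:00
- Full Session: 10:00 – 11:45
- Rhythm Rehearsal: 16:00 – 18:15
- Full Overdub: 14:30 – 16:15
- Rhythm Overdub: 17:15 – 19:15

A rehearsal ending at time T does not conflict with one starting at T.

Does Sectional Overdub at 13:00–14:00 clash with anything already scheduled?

Strings Run-through: ends 10:00 at or before Sectional Overdub starts 13:00 → clear.
Tech Rehearsal: ends 09:15 at or before Sectional Overdub starts 13:00 → clear.
Full Session: ends 11:45 at or before Sectional Overdub starts 13:00 → clear.
Full Overdub: starts 14:30 at or after Sectional Overdub ends 14:00 → clear.
Rhythm Rehearsal: starts 16:00 at or after Sectional Overdub ends 14:00 → clear.
Rhythm Overdub: starts 17:15 at or after Sectional Overdub ends 14:00 → clear.

No — it doesn't clash with anything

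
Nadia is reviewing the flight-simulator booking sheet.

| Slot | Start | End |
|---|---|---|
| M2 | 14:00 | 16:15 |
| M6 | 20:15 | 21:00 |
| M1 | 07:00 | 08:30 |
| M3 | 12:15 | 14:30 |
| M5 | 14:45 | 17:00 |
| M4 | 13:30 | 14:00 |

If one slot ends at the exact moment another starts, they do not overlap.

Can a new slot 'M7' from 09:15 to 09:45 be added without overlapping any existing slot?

Yes — the slot is free

M1: ends 08:30 at or before M7 starts 09:15 → clear.
M3: starts 12:15 at or after M7 ends 09:45 → clear.
M4: starts 13:30 at or after M7 ends 09:45 → clear.
M2: starts 14:00 at or after M7 ends 09:45 → clear.
M5: starts 14:45 at or after M7 ends 09:45 → clear.
M6: starts 20:15 at or after M7 ends 09:45 → clear.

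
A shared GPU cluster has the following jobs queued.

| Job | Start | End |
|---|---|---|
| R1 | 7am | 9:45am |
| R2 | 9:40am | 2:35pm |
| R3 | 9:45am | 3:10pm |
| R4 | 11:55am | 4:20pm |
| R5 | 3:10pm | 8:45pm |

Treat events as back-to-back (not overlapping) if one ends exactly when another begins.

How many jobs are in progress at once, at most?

3

Sweep the timeline, counting +1 at each start and −1 at each end (ends before starts at a tie):
7am start R1 → 1
9:40am start R2 → 2
9:45am end R1 → 1
9:45am start R3 → 2
11:55am start R4 → 3
2:35pm end R2 → 2
3:10pm end R3 → 1
3:10pm start R5 → 2
4:20pm end R4 → 1
8:45pm end R5 → 0
Peak is 3, at 11:55am (R2, R3, R4).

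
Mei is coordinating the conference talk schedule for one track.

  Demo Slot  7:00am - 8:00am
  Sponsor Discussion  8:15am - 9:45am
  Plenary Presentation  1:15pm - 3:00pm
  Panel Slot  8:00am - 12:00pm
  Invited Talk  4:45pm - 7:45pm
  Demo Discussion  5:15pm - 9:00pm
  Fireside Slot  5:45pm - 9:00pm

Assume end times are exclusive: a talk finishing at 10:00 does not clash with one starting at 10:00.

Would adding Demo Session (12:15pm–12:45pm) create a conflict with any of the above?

No — it doesn't clash with anything

Demo Slot: ends 8:00am at or before Demo Session starts 12:15pm → clear.
Panel Slot: ends 12:00pm at or before Demo Session starts 12:15pm → clear.
Sponsor Discussion: ends 9:45am at or before Demo Session starts 12:15pm → clear.
Plenary Presentation: starts 1:15pm at or after Demo Session ends 12:45pm → clear.
Invited Talk: starts 4:45pm at or after Demo Session ends 12:45pm → clear.
Demo Discussion: starts 5:15pm at or after Demo Session ends 12:45pm → clear.
Fireside Slot: starts 5:45pm at or after Demo Session ends 12:45pm → clear.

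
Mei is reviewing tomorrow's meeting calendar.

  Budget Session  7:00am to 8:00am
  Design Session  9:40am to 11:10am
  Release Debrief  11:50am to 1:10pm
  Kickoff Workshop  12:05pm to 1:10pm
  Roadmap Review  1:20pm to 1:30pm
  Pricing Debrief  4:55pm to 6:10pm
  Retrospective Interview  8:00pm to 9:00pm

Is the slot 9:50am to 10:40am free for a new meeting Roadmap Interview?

Budget Session: ends 8:00am at or before Roadmap Interview starts 9:50am → clear.
Design Session: starts 9:40am before Roadmap Interview ends 10:40am, and ends 11:10am after Roadmap Interview starts 9:50am → overlap.
Release Debrief: starts 11:50am at or after Roadmap Interview ends 10:40am → clear.
Kickoff Workshop: starts 12:05pm at or after Roadmap Interview ends 10:40am → clear.
Roadmap Review: starts 1:20pm at or after Roadmap Interview ends 10:40am → clear.
Pricing Debrief: starts 4:55pm at or after Roadmap Interview ends 10:40am → clear.
Retrospective Interview: starts 8:00pm at or after Roadmap Interview ends 10:40am → clear.
Roadmap Interview overlaps Design Session.

No — it overlaps Design Session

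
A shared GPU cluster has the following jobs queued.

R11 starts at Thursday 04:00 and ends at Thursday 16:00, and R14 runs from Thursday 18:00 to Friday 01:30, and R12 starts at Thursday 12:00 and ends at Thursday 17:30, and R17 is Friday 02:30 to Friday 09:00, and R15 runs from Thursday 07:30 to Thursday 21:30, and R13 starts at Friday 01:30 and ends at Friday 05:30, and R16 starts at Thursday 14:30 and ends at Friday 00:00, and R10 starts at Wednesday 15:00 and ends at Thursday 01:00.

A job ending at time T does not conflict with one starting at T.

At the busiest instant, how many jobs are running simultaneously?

4

Sort all start/end points and keep a running count:
Wednesday 15:00 start R10 → 1
Thursday 01:00 end R10 → 0
Thursday 04:00 start R11 → 1
Thursday 07:30 start R15 → 2
Thursday 12:00 start R12 → 3
Thursday 14:30 start R16 → 4
Thursday 16:00 end R11 → 3
Thursday 17:30 end R12 → 2
Thursday 18:00 start R14 → 3
Thursday 21:30 end R15 → 2
Friday 00:00 end R16 → 1
Friday 01:30 end R14 → 0
Friday 01:30 start R13 → 1
Friday 02:30 start R17 → 2
Friday 05:30 end R13 → 1
Friday 09:00 end R17 → 0
Peak is 4, at Thursday 14:30 (R11, R12, R15, R16).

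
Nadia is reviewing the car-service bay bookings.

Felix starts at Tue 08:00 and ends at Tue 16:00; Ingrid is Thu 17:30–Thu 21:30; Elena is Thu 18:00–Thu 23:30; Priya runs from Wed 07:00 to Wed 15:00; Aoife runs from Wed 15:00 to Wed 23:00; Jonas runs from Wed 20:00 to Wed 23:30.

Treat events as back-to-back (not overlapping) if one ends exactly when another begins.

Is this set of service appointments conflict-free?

Check each pair: they overlap iff neither finishes before the other starts.
Sorted by start: Felix, Priya, Aoife, Jonas, Ingrid, Elena.
Priya starts after Felix ends, so Felix has no further overlaps.
Aoife starts exactly when Priya ends (back-to-back, no overlap), so Priya has no further overlaps.
Jonas starts before Aoife ends → Aoife and Jonas overlap.
That's a conflict, so the schedule is not conflict-free.

No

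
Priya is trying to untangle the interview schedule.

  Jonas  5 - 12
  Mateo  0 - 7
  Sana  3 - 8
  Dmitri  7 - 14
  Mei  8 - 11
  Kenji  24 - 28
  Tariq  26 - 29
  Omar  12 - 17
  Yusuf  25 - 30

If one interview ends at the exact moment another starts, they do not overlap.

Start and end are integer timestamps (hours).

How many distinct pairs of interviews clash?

11

Sorted by start: Mateo, Sana, Jonas, Dmitri, Mei, Omar, Kenji, Yusuf, Tariq.
Sana starts before Mateo ends → Mateo and Sana overlap.
Jonas starts before Mateo ends → Mateo and Jonas overlap.
Dmitri starts exactly when Mateo ends (back-to-back, no overlap); Mateo is clear from here.
Jonas starts before Sana ends → Sana and Jonas overlap.
Dmitri starts before Sana ends → Sana and Dmitri overlap.
Mei starts exactly when Sana ends (back-to-back, no overlap); Sana is clear from here.
Dmitri starts before Jonas ends → Jonas and Dmitri overlap.
Mei starts before Jonas ends → Jonas and Mei overlap.
Omar starts exactly when Jonas ends (back-to-back, no overlap); Jonas is clear from here.
Mei starts before Dmitri ends → Dmitri and Mei overlap.
Omar starts before Dmitri ends → Dmitri and Omar overlap.
Kenji starts after Dmitri ends; Dmitri is clear from here.
Omar starts after Mei ends; Mei is clear from here.
Kenji starts after Omar ends; Omar is clear from here.
Yusuf starts before Kenji ends → Kenji and Yusuf overlap.
Tariq starts before Kenji ends → Kenji and Tariq overlap.
Tariq starts before Yusuf ends → Yusuf and Tariq overlap.
Overlapping pairs: Dmitri & Jonas, Dmitri & Mei, Dmitri & Omar, Dmitri & Sana, Jonas & Mateo, Jonas & Mei, Jonas & Sana, Kenji & Tariq, Kenji & Yusuf, Mateo & Sana, Tariq & Yusuf — 11 in total.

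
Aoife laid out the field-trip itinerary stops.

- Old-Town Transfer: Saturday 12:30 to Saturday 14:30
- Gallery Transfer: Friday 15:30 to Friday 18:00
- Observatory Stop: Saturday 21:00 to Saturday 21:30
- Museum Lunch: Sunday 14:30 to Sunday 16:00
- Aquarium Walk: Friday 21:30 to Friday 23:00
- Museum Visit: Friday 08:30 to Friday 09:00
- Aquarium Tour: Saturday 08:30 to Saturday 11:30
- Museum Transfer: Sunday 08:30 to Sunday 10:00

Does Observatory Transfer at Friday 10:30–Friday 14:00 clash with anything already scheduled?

No — it doesn't clash with anything

Museum Visit: ends Friday 09:00 at or before Observatory Transfer starts Friday 10:30 → clear.
Gallery Transfer: starts Friday 15:30 at or after Observatory Transfer ends Friday 14:00 → clear.
Aquarium Walk: starts Friday 21:30 at or after Observatory Transfer ends Friday 14:00 → clear.
Aquarium Tour: starts Saturday 08:30 at or after Observatory Transfer ends Friday 14:00 → clear.
Old-Town Transfer: starts Saturday 12:30 at or after Observatory Transfer ends Friday 14:00 → clear.
Observatory Stop: starts Saturday 21:00 at or after Observatory Transfer ends Friday 14:00 → clear.
Museum Transfer: starts Sunday 08:30 at or after Observatory Transfer ends Friday 14:00 → clear.
Museum Lunch: starts Sunday 14:30 at or after Observatory Transfer ends Friday 14:00 → clear.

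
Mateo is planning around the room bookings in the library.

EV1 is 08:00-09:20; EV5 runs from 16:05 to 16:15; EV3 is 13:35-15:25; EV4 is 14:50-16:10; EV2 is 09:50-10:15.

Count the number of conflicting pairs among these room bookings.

2

Sorted by start: EV1, EV2, EV3, EV4, EV5.
EV2 starts after EV1 ends, so nothing later overlaps EV1 either.
EV3 starts after EV2 ends, so nothing later overlaps EV2 either.
EV4 starts before EV3 ends → EV3 and EV4 overlap.
EV5 starts after EV3 ends.
EV5 starts before EV4 ends → EV4 and EV5 overlap.
Overlapping pairs: EV3 & EV4, EV4 & EV5 — 2 in total.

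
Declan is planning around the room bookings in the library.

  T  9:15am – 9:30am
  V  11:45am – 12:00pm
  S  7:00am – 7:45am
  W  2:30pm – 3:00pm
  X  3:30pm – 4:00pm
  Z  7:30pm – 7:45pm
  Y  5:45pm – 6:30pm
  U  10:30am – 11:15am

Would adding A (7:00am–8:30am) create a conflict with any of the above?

S: starts 7:00am before A ends 8:30am, and ends 7:45am after A starts 7:00am → overlap.
T: starts 9:15am at or after A ends 8:30am → clear.
U: starts 10:30am at or after A ends 8:30am → clear.
V: starts 11:45am at or after A ends 8:30am → clear.
W: starts 2:30pm at or after A ends 8:30am → clear.
X: starts 3:30pm at or after A ends 8:30am → clear.
Y: starts 5:45pm at or after A ends 8:30am → clear.
Z: starts 7:30pm at or after A ends 8:30am → clear.
A overlaps S.

Yes — it overlaps S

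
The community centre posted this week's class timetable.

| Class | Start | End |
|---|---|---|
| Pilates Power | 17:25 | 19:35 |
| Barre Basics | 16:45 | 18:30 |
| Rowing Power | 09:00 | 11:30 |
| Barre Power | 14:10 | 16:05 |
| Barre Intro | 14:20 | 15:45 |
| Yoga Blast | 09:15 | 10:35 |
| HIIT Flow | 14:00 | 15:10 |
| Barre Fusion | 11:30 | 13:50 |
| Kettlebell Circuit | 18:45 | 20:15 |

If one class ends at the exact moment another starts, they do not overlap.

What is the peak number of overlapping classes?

3

Sort all start/end points and keep a running count:
09:00 start Rowing Power → 1
09:15 start Yoga Blast → 2
10:35 end Yoga Blast → 1
11:30 end Rowing Power → 0
11:30 start Barre Fusion → 1
13:50 end Barre Fusion → 0
14:00 start HIIT Flow → 1
14:10 start Barre Power → 2
14:20 start Barre Intro → 3
15:10 end HIIT Flow → 2
15:45 end Barre Intro → 1
16:05 end Barre Power → 0
16:45 start Barre Basics → 1
17:25 start Pilates Power → 2
18:30 end Barre Basics → 1
18:45 start Kettlebell Circuit → 2
19:35 end Pilates Power → 1
20:15 end Kettlebell Circuit → 0
Peak is 3, at 14:20 (Barre Intro, Barre Power, HIIT Flow).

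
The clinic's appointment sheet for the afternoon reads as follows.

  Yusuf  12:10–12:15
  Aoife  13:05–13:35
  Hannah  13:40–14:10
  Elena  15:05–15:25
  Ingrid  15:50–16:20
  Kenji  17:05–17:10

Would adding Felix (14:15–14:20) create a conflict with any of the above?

Yusuf: ends 12:15 at or before Felix starts 14:15 → clear.
Aoife: ends 13:35 at or before Felix starts 14:15 → clear.
Hannah: ends 14:10 at or before Felix starts 14:15 → clear.
Elena: starts 15:05 at or after Felix ends 14:20 → clear.
Ingrid: starts 15:50 at or after Felix ends 14:20 → clear.
Kenji: starts 17:05 at or after Felix ends 14:20 → clear.

No — it doesn't clash with anything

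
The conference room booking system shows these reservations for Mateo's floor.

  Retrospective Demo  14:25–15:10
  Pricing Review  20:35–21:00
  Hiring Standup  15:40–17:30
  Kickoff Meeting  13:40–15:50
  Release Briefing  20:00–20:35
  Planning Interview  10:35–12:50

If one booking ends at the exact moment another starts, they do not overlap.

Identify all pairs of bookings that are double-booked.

Hiring Standup & Kickoff Meeting, Kickoff Meeting & Retrospective Demo

Sorted by start: Planning Interview, Kickoff Meeting, Retrospective Demo, Hiring Standup, Release Briefing, Pricing Review.
Kickoff Meeting starts after Planning Interview ends — done with Planning Interview.
Retrospective Demo starts before Kickoff Meeting ends → Kickoff Meeting and Retrospective Demo overlap.
Hiring Standup starts before Kickoff Meeting ends → Kickoff Meeting and Hiring Standup overlap.
Release Briefing starts after Kickoff Meeting ends — done with Kickoff Meeting.
Hiring Standup starts after Retrospective Demo ends — done with Retrospective Demo.
Release Briefing starts after Hiring Standup ends — done with Hiring Standup.
Pricing Review starts exactly when Release Briefing ends (back-to-back, no overlap).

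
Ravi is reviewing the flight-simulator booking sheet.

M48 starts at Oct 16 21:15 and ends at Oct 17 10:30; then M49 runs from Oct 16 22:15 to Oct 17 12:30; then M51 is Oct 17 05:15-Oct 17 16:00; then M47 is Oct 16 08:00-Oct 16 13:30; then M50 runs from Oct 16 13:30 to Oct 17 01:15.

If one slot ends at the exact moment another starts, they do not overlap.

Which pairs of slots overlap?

Sorted by start: M47, M50, M48, M49, M51.
M50 starts exactly when M47 ends (back-to-back, no overlap) — done with M47.
M48 starts before M50 ends → M50 and M48 overlap.
M49 starts before M50 ends → M50 and M49 overlap.
M51 starts after M50 ends.
M49 starts before M48 ends → M48 and M49 overlap.
M51 starts before M48 ends → M48 and M51 overlap.
M51 starts before M49 ends → M49 and M51 overlap.

M48 & M49, M48 & M50, M48 & M51, M49 & M50, M49 & M51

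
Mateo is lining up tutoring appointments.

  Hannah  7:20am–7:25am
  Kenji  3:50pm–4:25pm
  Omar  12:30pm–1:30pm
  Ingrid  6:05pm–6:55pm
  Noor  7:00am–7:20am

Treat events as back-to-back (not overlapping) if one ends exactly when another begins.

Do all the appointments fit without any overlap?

Yes

Two intervals overlap when each starts before the other ends.
Sorted by start: Noor, Hannah, Omar, Kenji, Ingrid.
Hannah starts exactly when Noor ends (back-to-back, no overlap), so Noor has no further overlaps.
Omar starts after Hannah ends, so Hannah has no further overlaps.
Kenji starts after Omar ends, so Omar has no further overlaps.
Ingrid starts after Kenji ends.
Every pair is clear; the schedule has no overlaps.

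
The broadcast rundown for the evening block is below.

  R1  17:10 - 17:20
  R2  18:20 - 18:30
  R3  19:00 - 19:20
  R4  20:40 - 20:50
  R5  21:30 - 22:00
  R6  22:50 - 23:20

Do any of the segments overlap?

No

Sorted by start: R1, R2, R3, R4, R5, R6.
R2 starts after R1 ends, so R1 has no further overlaps.
R3 starts after R2 ends, so R2 has no further overlaps.
R4 starts after R3 ends, so R3 has no further overlaps.
R5 starts after R4 ends, so R4 has no further overlaps.
R6 starts after R5 ends.
Every pair is clear; the schedule has no overlaps.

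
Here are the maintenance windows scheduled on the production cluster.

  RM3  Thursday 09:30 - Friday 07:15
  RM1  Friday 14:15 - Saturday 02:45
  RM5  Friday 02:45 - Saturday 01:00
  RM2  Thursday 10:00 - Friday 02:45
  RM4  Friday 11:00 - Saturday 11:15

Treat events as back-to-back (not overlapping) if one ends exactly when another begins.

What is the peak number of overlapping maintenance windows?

Sweep the timeline, counting +1 at each start and −1 at each end (ends before starts at a tie):
Thursday 09:30 start RM3 → 1
Thursday 10:00 start RM2 → 2
Friday 02:45 end RM2 → 1
Friday 02:45 start RM5 → 2
Friday 07:15 end RM3 → 1
Friday 11:00 start RM4 → 2
Friday 14:15 start RM1 → 3
Saturday 01:00 end RM5 → 2
Saturday 02:45 end RM1 → 1
Saturday 11:15 end RM4 → 0
Peak is 3, at Friday 14:15 (RM1, RM4, RM5).

3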